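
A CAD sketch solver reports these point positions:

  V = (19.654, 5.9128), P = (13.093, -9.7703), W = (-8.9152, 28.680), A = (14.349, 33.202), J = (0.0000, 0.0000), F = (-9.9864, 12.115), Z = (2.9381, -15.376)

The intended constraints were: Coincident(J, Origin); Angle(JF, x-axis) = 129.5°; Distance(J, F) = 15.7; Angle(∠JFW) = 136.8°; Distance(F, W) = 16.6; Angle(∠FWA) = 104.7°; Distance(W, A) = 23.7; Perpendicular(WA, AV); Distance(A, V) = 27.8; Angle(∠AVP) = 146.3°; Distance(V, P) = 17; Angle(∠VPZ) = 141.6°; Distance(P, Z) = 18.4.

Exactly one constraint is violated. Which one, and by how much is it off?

Distance(P, Z) = 18.4 — off by 6.80.

J = (0.00, 0.00) ✓; JF at 129.5° ✓; |JF| = 15.70 ✓; ∠JFW = 136.8° ✓; |FW| = 16.60 ✓; ∠FWA = 104.7° ✓; |WA| = 23.70 ✓; ∠(WA, AV) = 90.00° ✓; |AV| = 27.80 ✓; ∠AVP = 146.3° ✓; |VP| = 17.00 ✓; ∠VPZ = 141.6° ✓; |PZ| = 11.60 ✗.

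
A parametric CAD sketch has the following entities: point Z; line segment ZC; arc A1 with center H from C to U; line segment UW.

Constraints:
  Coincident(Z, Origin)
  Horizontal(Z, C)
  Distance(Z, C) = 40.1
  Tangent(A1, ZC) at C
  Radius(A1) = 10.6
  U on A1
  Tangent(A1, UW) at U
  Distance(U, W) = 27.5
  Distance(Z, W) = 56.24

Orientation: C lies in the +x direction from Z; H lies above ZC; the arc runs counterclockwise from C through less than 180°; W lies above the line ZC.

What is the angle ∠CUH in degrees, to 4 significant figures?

33.85°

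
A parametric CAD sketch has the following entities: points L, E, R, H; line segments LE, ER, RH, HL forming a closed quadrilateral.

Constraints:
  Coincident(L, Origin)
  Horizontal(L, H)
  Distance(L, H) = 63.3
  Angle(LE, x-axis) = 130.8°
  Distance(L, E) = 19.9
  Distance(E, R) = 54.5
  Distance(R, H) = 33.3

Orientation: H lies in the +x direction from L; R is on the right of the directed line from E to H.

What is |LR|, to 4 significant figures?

35.94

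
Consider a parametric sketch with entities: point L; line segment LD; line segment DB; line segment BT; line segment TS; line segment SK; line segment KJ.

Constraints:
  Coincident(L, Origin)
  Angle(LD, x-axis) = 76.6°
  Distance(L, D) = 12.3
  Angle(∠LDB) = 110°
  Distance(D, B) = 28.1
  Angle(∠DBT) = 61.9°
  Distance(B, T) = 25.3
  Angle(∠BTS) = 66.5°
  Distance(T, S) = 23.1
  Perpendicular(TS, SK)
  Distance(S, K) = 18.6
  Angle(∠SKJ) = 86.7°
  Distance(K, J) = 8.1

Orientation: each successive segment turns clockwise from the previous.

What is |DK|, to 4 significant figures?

17.98

L is at the origin; LD runs at 76.6° with length 12.3, so D = (2.850, 11.97). ∠LDB = 110.0° gives DB at 6.600° from the x-axis; with |DB| = 28.1, B = (30.76, 15.19). ∠DBT = 61.9° gives BT at -111.5° from the x-axis; with |BT| = 25.3, T = (21.49, -8.345). ∠BTS = 66.5° gives TS at 135.0° from the x-axis; with |TS| = 23.1, S = (5.158, 7.989). The perpendicularity gives SK at right angles to TS, so SK runs at 45.00°; with |SK| = 18.6, K = (18.31, 21.14). Then |DK| = |K − D| = 17.98.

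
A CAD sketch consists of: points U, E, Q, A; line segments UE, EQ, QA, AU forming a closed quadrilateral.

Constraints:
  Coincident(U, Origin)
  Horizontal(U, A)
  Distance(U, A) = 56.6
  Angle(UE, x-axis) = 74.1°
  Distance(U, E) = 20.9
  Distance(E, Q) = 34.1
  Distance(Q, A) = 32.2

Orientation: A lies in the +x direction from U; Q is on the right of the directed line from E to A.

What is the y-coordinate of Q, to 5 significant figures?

-7.7834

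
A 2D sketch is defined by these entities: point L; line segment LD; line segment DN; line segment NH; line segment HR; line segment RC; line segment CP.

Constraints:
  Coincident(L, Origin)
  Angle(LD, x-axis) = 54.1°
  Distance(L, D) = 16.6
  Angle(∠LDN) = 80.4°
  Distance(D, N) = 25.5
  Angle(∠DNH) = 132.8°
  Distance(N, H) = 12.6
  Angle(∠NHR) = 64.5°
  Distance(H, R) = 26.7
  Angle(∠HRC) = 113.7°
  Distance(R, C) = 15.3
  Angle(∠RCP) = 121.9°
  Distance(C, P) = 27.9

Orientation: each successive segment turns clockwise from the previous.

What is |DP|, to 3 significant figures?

22.1

L is at the origin; LD runs at 54.1° with length 16.6, so D = (9.73, 13.4). ∠LDN = 80.4° gives DN at -45.5° from the x-axis; with |DN| = 25.5, N = (27.6, -4.74). ∠DNH = 132.8° gives NH at -92.7° from the x-axis; with |NH| = 12.6, H = (27.0, -17.3). ∠NHR = 64.5° gives HR at 152° from the x-axis; with |HR| = 26.7, R = (3.48, -4.71). ∠HRC = 113.7° gives RC at 85.5° from the x-axis; with |RC| = 15.3, C = (4.68, 10.5). ∠RCP = 121.9° gives CP at 27.4° from the x-axis; with |CP| = 27.9, P = (29.5, 23.4). Then |DP| = |P − D| = 22.1.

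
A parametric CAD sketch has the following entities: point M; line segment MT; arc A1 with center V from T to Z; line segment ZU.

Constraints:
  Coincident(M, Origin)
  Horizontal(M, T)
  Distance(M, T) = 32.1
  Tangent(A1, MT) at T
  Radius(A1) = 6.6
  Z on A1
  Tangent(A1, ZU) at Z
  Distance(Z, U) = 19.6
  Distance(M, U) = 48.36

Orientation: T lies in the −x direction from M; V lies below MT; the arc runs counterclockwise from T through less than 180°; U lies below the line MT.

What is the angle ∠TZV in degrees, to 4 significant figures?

48.95°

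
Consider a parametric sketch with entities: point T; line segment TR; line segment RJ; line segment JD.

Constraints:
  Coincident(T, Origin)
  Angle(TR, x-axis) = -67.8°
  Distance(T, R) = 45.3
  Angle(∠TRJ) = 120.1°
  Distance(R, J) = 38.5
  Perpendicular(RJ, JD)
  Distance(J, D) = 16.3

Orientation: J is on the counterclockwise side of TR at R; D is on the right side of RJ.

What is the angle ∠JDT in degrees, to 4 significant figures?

47.81°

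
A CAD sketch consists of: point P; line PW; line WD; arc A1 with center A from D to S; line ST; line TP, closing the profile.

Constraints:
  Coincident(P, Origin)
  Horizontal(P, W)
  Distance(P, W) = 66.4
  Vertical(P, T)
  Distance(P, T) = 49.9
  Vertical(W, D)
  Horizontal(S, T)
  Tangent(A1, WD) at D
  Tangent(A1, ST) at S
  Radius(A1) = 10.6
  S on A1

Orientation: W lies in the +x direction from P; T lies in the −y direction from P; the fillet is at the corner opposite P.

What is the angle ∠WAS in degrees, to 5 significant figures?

164.91°

P is at the origin; P and W share the same y with |PW| = 66.4 and W on the +x side, so W = (66.400, 0.0000). PT is vertical with |PT| = 49.9 and T on the −y side, so T = (0.0000, -49.900). The virtual corner opposite P is at (66.400, -49.900). The tangent condition forces AD to be normal to WD and the tangent condition forces AS to be normal to ST, with radius 10.6, so the center A sits 10.6 in from both sides at A = (55.800, -39.300). That places the tangent points at D = (66.400, -39.300) on WD and S = (55.800, -49.900) on ST. Then cos ∠WAS = AW·AS / (|AW||AS|), giving 164.91°.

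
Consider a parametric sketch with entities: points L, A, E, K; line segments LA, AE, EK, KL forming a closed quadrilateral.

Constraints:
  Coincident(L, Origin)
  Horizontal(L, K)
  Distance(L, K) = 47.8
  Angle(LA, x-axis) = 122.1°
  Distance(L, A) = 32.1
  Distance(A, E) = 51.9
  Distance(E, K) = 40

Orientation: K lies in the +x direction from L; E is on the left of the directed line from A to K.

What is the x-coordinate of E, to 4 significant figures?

33.81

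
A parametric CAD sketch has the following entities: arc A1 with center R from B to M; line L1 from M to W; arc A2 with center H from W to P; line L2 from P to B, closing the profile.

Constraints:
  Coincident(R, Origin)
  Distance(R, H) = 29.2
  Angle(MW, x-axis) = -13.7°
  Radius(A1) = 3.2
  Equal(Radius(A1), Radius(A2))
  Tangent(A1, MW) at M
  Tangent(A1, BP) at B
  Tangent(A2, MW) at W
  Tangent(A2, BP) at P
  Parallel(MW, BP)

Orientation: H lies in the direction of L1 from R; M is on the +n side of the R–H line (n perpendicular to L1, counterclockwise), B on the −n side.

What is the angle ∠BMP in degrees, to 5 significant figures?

77.638°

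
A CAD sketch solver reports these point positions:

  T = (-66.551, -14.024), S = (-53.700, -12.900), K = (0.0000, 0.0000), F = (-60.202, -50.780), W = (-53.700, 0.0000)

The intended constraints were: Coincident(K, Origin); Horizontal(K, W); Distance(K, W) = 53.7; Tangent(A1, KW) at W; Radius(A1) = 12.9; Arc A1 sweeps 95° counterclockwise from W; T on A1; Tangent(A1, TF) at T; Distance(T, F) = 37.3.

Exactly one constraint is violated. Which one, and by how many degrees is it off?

Tangent(A1, TF) at T — off by 4.80°.

K = (0.00, 0.00) ✓; K.y = 0.00, W.y = 0.00 ✓; |KW| = 53.70 ✓; ∠(SW, WK) = 90.00° ✓; |SW| = 12.90 ✓; bearing(S→T) − bearing(S→W) = 95.00° ✓; |ST| = 12.90 ✓; ∠(ST, TF) = 85.20° ✗; |TF| = 37.30 ✓.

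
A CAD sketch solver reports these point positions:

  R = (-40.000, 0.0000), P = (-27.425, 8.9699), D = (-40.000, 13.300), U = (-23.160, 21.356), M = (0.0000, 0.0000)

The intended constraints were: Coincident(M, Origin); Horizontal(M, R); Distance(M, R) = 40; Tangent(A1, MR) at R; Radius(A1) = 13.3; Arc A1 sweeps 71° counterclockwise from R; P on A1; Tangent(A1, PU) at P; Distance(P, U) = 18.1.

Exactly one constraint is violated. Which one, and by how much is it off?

Distance(P, U) = 18.1 — off by 5.00.

M = (0.00, 0.00) ✓; M.y = 0.00, R.y = 0.00 ✓; |MR| = 40.00 ✓; ∠(DR, RM) = 90.00° ✓; |DR| = 13.30 ✓; bearing(D→P) − bearing(D→R) = 71.00° ✓; |DP| = 13.30 ✓; ∠(DP, PU) = 90.00° ✓; |PU| = 13.10 ✗.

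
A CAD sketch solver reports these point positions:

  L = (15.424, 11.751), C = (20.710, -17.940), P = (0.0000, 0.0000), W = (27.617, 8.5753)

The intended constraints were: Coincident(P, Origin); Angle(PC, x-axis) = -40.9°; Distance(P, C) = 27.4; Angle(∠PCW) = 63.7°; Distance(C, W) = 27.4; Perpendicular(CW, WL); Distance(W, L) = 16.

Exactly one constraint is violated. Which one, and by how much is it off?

Distance(W, L) = 16 — off by 3.40.

P = (0.00, 0.00) ✓; PC at -40.90° ✓; |PC| = 27.40 ✓; ∠PCW = 63.70° ✓; |CW| = 27.40 ✓; ∠(CW, WL) = 90.00° ✓; |WL| = 12.60 ✗.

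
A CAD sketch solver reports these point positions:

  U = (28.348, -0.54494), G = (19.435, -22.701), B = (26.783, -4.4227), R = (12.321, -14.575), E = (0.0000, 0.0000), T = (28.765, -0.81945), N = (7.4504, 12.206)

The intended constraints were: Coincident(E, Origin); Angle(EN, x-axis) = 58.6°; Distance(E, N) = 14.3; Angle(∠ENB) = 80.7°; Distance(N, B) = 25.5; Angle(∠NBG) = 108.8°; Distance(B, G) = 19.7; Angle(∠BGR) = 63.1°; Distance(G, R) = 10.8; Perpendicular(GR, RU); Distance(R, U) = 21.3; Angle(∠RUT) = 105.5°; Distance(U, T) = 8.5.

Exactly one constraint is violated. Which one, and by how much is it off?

Distance(U, T) = 8.5 — off by 8.00.

E = (0.00, 0.00) ✓; EN at 58.60° ✓; |EN| = 14.30 ✓; ∠ENB = 80.70° ✓; |NB| = 25.50 ✓; ∠NBG = 108.8° ✓; |BG| = 19.70 ✓; ∠BGR = 63.10° ✓; |GR| = 10.80 ✓; ∠(GR, RU) = 90.00° ✓; |RU| = 21.30 ✓; ∠RUT = 105.4° ✓; |UT| = 0.4992 ✗.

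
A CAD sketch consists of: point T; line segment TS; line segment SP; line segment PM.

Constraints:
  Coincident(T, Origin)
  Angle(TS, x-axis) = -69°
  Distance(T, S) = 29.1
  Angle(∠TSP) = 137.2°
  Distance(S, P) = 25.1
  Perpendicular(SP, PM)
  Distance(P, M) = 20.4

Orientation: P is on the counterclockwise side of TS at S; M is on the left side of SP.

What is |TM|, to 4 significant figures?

46.46

T is at the origin; TS runs at -69.0° with length 29.1, so S = 29.1·(cos -69.0°, sin -69.0°) = (10.43, -27.17). ∠TSP = 137.2°, so SP runs at -69.0° + (180° − 137.2°) = -26.20° from the x-axis; with |SP| = 25.1, P = S + 25.1·(cos -26.20°, sin -26.20°) = (32.95, -38.25). SP ⟂ PM; with |PM| = 20.4 on the left of SP, M = P + 20.4·(0.4415, 0.8973) = (41.96, -19.94). Then |TM| = |M − T| = 46.46.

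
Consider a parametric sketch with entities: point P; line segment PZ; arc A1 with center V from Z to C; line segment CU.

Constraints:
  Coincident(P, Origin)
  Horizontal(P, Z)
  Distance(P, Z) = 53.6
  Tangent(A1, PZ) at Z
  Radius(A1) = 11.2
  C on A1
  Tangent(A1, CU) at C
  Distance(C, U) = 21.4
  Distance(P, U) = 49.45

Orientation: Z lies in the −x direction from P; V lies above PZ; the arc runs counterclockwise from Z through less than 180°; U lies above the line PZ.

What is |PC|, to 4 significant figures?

43.57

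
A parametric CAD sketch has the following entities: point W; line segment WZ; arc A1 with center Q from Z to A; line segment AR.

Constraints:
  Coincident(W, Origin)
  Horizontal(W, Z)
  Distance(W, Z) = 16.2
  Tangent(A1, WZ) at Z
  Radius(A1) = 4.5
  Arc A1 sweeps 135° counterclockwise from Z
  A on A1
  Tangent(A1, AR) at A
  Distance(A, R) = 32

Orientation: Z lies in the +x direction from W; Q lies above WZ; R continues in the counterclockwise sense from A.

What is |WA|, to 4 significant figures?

20.85

W is at the origin; WZ is horizontal with |WZ| = 16.2 and Z on the +x side, so Z = (16.20, 0.000). The tangent condition forces QZ to be normal to WZ, so Q = Z + (0, 4.5) = (16.20, 4.500). On A1, Z sits at bearing -90° from Q; a 135° counterclockwise sweep puts A at bearing 45°, so A = Q + 4.5·(cos 45°, sin 45°) = (19.38, 7.682). Then |WA| = |A − W| = 20.85.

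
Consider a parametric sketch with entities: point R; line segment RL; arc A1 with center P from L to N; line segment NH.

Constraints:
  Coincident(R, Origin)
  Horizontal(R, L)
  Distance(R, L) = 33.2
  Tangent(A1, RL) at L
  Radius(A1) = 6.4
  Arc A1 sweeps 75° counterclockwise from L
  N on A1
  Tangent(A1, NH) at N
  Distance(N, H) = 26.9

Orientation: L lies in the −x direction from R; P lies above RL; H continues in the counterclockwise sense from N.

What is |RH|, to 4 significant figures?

36.69

R is at the origin; RL is horizontal with |RL| = 33.2 and L on the −x side, so L = (-33.20, 0.000). Tangency of A1 to RL means the radius PL is perpendicular to RL, so P = L + (0, 6.4) = (-33.20, 6.400). On A1, L sits at bearing -90° from P; a 75° counterclockwise sweep puts N at bearing -15°, so N = P + 6.4·(cos -15°, sin -15°) = (-27.02, 4.744). Tangency of A1 to NH means the radius PN is perpendicular to NH, so NH runs along (−sin -15°, cos -15°); with |NH| = 26.9, H = (-20.06, 30.73). Then |RH| = |H − R| = 36.69.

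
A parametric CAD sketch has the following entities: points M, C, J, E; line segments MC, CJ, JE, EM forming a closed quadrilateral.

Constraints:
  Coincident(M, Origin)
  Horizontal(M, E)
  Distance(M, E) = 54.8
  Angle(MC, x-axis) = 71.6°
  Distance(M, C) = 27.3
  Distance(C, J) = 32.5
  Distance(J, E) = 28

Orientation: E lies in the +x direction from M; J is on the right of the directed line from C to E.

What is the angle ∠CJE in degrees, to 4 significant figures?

122.0°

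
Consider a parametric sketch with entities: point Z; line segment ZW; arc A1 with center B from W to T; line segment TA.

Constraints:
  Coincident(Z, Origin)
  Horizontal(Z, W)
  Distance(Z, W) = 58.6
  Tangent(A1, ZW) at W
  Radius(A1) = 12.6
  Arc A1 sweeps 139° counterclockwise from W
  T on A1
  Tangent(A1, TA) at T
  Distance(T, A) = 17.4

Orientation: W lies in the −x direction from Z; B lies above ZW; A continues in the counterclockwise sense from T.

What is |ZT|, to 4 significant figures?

54.98

Z is at the origin; ZW is horizontal with |ZW| = 58.6 and W on the −x side, so W = (-58.60, 0.000). A1 meets ZW tangentially, so BW is at right angles to ZW, so B = W + (0, 12.6) = (-58.60, 12.60). On A1, W sits at bearing -90° from B; a 139° counterclockwise sweep puts T at bearing 49°, so T = B + 12.6·(cos 49°, sin 49°) = (-50.33, 22.11). Then |ZT| = |T − Z| = 54.98.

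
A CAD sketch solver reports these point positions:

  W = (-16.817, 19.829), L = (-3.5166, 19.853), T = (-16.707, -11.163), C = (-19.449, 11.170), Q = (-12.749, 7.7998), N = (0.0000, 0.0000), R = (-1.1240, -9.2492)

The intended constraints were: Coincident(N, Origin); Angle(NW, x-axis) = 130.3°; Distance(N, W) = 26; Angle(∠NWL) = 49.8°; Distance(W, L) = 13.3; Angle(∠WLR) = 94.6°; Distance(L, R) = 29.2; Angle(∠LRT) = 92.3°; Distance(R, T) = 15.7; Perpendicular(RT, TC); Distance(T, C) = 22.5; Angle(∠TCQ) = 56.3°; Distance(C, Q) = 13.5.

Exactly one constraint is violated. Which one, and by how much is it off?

Distance(C, Q) = 13.5 — off by 6.00.

N = (0.00, 0.00) ✓; NW at 130.3° ✓; |NW| = 26.00 ✓; ∠NWL = 49.80° ✓; |WL| = 13.30 ✓; ∠WLR = 94.60° ✓; |LR| = 29.20 ✓; ∠LRT = 92.30° ✓; |RT| = 15.70 ✓; ∠(RT, TC) = 90.00° ✓; |TC| = 22.50 ✓; ∠TCQ = 56.30° ✓; |CQ| = 7.500 ✗.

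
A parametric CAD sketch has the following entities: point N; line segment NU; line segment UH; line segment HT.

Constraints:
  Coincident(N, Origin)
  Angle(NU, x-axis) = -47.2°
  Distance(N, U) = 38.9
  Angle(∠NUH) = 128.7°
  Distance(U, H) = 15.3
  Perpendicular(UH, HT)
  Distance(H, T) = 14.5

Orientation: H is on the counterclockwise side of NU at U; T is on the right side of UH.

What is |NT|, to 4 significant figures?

59.85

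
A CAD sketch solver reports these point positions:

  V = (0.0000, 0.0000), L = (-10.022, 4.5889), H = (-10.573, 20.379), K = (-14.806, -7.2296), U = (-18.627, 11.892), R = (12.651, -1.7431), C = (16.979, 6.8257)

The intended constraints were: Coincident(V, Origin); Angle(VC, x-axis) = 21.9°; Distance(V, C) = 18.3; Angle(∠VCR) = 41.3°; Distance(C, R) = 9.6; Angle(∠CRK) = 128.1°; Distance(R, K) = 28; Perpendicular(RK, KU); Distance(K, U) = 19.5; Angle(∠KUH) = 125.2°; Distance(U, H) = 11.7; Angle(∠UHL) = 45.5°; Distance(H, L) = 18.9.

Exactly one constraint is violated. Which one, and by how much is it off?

Distance(H, L) = 18.9 — off by 3.10.

V = (0.00, 0.00) ✓; VC at 21.90° ✓; |VC| = 18.30 ✓; ∠VCR = 41.30° ✓; |CR| = 9.600 ✓; ∠CRK = 128.1° ✓; |RK| = 28.00 ✓; ∠(RK, KU) = 90.00° ✓; |KU| = 19.50 ✓; ∠KUH = 125.2° ✓; |UH| = 11.70 ✓; ∠UHL = 45.50° ✓; |HL| = 15.80 ✗.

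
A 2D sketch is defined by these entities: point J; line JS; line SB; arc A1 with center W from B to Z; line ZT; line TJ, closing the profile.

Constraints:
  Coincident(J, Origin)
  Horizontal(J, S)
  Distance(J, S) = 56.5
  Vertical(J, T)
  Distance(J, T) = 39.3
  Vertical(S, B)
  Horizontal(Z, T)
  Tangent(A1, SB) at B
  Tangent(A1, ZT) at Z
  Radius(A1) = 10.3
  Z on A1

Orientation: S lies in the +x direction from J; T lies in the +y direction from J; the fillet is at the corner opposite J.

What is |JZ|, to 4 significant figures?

60.65

J is at the origin; JS is horizontal with |JS| = 56.5 and S on the +x side, so S = (56.50, 0.000). J and T share the same x with |JT| = 39.3 and T on the +y side, so T = (0.000, 39.30). The virtual corner opposite J is at (56.50, 39.30). A1 meets SB tangentially, so WB is at right angles to SB and tangency of A1 to ZT means the radius WZ is perpendicular to ZT, with radius 10.3, so the center W sits 10.3 in from both sides at W = (46.20, 29.00). That places the tangent points at B = (56.50, 29.00) on SB and Z = (46.20, 39.30) on ZT. Then |JZ| = |Z − J| = 60.65.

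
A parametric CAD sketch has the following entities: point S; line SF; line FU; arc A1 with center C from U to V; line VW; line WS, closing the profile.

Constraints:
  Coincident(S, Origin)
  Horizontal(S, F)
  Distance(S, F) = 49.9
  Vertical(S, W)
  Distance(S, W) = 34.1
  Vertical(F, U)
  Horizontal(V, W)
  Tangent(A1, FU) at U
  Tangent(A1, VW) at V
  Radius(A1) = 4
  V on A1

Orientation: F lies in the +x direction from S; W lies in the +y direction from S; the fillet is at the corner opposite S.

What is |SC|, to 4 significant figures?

54.89

SW is vertical with |SW| = 34.1 and W on the +y side, so W = (0.000, 34.10). The virtual corner opposite S is at (49.90, 34.10). Tangency of A1 to FU means the radius CU is perpendicular to FU and the tangent condition forces CV to be normal to VW, with radius 4.0, so the center C sits 4.0 in from both sides at C = (45.90, 30.10). Then |SC| = |C − S| = 54.89.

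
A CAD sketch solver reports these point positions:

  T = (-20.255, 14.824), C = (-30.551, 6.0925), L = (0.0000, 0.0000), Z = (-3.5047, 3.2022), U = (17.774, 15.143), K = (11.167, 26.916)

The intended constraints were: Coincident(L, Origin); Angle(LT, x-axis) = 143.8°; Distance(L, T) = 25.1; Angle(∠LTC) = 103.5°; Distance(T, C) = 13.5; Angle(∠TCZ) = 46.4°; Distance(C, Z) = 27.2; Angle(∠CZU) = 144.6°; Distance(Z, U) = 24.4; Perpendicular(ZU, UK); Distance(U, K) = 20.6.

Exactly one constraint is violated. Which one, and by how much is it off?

Distance(U, K) = 20.6 — off by 7.10.

L = (0.00, 0.00) ✓; LT at 143.8° ✓; |LT| = 25.10 ✓; ∠LTC = 103.5° ✓; |TC| = 13.50 ✓; ∠TCZ = 46.40° ✓; |CZ| = 27.20 ✓; ∠CZU = 144.6° ✓; |ZU| = 24.40 ✓; ∠(ZU, UK) = 90.00° ✓; |UK| = 13.50 ✗.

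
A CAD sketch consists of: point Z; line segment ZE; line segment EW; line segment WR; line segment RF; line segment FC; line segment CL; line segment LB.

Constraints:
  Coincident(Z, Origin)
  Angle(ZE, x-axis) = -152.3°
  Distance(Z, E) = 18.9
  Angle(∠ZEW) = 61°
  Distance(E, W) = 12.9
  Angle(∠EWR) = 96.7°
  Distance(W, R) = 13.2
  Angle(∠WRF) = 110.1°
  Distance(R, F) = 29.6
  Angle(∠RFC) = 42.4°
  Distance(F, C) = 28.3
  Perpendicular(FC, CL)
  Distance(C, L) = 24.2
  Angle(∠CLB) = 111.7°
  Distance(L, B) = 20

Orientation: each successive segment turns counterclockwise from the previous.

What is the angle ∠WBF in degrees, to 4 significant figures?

70.47°

Z is at the origin; ZE runs at -152.3° with length 18.9, so E = (-16.73, -8.786). ∠ZEW = 61.0° gives EW at -33.30° from the x-axis; with |EW| = 12.9, W = (-5.952, -15.87). ∠EWR = 96.7° gives WR at 50.00° from the x-axis; with |WR| = 13.2, R = (2.533, -5.756). ∠WRF = 110.1° gives RF at 119.9° from the x-axis; with |RF| = 29.6, F = (-12.22, 19.90). ∠RFC = 42.4° gives FC at -102.5° from the x-axis; with |FC| = 28.3, C = (-18.35, -7.725). FC ⟂ CL, so CL runs at -12.50°; with |CL| = 24.2, L = (5.279, -12.96). ∠CLB = 111.7° gives LB at 55.80° from the x-axis; with |LB| = 20.0, B = (16.52, 3.579). Then cos ∠WBF = BW·BF / (|BW||BF|), giving 70.47°.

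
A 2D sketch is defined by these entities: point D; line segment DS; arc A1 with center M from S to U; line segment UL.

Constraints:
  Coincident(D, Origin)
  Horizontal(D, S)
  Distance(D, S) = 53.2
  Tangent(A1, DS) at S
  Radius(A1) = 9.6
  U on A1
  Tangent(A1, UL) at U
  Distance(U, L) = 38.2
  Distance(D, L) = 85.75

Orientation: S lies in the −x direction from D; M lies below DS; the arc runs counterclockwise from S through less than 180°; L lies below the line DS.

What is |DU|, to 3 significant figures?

62.7

Checks: |MU| = 9.600 ✓; ∠(MU, UL) = 90.00° ✓; |UL| = 38.20 ✓; |DL| = 85.75 ✓.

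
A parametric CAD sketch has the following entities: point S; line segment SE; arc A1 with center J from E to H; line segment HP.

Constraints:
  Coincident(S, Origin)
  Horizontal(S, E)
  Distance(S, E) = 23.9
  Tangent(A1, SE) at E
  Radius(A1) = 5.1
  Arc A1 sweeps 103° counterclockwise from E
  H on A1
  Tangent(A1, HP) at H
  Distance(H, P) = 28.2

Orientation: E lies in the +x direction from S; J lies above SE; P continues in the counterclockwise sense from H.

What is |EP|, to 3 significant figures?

33.8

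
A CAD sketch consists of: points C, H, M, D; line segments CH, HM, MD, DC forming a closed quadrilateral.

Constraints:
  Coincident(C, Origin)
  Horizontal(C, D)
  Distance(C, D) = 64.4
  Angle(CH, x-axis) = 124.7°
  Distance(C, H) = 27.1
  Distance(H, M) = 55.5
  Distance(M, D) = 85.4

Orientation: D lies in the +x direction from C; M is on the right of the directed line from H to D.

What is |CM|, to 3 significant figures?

36.1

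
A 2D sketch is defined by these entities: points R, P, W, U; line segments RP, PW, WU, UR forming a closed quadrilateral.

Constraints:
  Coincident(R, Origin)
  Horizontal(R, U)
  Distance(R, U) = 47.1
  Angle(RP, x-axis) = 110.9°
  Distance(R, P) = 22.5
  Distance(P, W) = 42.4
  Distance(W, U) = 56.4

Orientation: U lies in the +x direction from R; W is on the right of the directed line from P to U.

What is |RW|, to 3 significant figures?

21.9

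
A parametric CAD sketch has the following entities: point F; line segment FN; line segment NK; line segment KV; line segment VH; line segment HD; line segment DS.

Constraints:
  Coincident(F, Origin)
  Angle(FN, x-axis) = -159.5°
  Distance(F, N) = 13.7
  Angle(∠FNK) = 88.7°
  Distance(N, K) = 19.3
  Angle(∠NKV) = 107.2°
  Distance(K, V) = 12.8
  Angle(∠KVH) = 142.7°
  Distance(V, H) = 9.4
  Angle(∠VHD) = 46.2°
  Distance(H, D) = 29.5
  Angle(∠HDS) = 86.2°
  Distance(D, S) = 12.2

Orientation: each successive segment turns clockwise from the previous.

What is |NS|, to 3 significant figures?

20.8

F is at the origin; FN runs at -159.5° with length 13.7, so N = (-12.8, -4.80). ∠FNK = 88.7° gives NK at 109° from the x-axis; with |NK| = 19.3, K = (-19.2, 13.4). ∠NKV = 107.2° gives KV at 36.4° from the x-axis; with |KV| = 12.8, V = (-8.88, 21.0). ∠KVH = 142.7° gives VH at -0.900° from the x-axis; with |VH| = 9.4, H = (0.522, 20.9). ∠VHD = 46.2° gives HD at -135° from the x-axis; with |HD| = 29.5, D = (-20.2, -0.0918). ∠HDS = 86.2° gives DS at 131° from the x-axis; with |DS| = 12.2, S = (-28.3, 9.05). Then |NS| = |S − N| = 20.8.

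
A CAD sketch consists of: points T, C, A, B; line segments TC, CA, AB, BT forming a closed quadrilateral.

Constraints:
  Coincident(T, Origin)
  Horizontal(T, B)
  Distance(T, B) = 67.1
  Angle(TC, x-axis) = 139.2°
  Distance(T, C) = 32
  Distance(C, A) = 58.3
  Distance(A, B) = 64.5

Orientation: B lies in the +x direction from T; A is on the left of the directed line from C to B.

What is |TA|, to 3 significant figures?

56.5

Checks: TC at 139.2° ✓; |CA| = 58.30 ✓; |AB| = 64.50 ✓.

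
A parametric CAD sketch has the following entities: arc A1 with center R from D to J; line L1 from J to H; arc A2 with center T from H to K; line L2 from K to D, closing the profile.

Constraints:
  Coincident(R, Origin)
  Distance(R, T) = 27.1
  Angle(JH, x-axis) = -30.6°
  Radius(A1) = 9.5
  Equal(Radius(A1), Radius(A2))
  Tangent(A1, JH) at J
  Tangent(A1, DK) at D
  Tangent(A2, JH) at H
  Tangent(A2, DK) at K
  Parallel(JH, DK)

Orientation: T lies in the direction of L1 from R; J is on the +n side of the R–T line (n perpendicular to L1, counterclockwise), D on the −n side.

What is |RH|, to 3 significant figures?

28.7

The slot axis is L1's direction at -30.6°, so u = (cos -30.6°, sin -30.6°) = (0.861, -0.509) and n = (−sin -30.6°, cos -30.6°) = (0.509, 0.861). R is at the origin and T lies 27.1 along u from R, so T = 27.1·u = (23.3, -13.8). Tangency of A1 to both parallel lines with radius 9.5 puts J and D at R ± 9.5·n: J = (4.84, 8.18), D = (-4.84, -8.18). Equal radii place H and K the same way about T: H = T + 9.5·n = (28.2, -5.62), K = T − 9.5·n = (18.5, -22.0). Then |RH| = |H − R| = 28.7.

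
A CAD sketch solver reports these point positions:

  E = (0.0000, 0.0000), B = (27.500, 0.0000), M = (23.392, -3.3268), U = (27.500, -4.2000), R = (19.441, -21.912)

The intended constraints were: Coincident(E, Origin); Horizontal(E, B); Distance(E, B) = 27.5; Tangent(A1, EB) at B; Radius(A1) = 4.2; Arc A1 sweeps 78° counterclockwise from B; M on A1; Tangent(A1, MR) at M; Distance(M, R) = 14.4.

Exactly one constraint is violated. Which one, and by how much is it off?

Distance(M, R) = 14.4 — off by 4.60.

E = (0.00, 0.00) ✓; E.y = 0.00, B.y = 0.00 ✓; |EB| = 27.50 ✓; ∠(UB, BE) = 90.00° ✓; |UB| = 4.200 ✓; bearing(U→M) − bearing(U→B) = 78.00° ✓; |UM| = 4.200 ✓; ∠(UM, MR) = 90.00° ✓; |MR| = 19.00 ✗.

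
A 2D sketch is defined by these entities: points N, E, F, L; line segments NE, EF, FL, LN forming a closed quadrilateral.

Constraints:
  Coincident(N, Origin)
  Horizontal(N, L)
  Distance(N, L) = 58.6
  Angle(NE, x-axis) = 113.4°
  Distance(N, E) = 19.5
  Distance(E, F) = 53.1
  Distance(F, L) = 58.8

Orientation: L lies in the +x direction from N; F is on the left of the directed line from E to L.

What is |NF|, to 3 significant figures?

61.8

Checks: |EF| = 53.10 ✓; |FL| = 58.80 ✓.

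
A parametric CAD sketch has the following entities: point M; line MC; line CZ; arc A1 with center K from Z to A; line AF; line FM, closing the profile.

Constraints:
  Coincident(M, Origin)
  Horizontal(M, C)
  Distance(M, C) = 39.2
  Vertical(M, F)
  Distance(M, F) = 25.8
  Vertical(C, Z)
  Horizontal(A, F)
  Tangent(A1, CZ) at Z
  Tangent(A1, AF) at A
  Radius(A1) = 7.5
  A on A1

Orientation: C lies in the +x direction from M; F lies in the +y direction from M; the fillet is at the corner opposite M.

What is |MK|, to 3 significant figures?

36.6

M is at the origin; M and C share the same y with |MC| = 39.2 and C on the +x side, so C = (39.2, 0.00). M and F share the same x with |MF| = 25.8 and F on the +y side, so F = (0.00, 25.8). The virtual corner opposite M is at (39.2, 25.8). The tangent condition forces KZ to be normal to CZ and since A1 is tangent to AF there, KA ⟂ AF, with radius 7.5, so the center K sits 7.5 in from both sides at K = (31.7, 18.3). Then |MK| = |K − M| = 36.6.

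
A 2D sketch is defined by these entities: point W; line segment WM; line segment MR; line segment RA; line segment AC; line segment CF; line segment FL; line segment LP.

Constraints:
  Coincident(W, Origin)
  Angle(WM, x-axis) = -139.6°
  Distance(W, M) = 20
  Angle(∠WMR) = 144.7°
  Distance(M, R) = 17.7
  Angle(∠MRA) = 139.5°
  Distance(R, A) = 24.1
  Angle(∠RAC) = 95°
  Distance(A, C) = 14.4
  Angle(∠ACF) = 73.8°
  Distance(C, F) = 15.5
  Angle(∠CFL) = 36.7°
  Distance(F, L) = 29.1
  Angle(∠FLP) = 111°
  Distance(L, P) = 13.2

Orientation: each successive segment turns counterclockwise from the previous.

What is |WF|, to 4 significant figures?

34.57

W is at the origin; WM runs at -139.6° with length 20.0, so M = (-15.23, -12.96). ∠WMR = 144.7° gives MR at -104.3° from the x-axis; with |MR| = 17.7, R = (-19.60, -30.11). ∠MRA = 139.5° gives RA at -63.80° from the x-axis; with |RA| = 24.1, A = (-8.962, -51.74). ∠RAC = 95.0° gives AC at 21.20° from the x-axis; with |AC| = 14.4, C = (4.463, -46.53). ∠ACF = 73.8° gives CF at 127.4° from the x-axis; with |CF| = 15.5, F = (-4.951, -34.22). Then |WF| = |F − W| = 34.57.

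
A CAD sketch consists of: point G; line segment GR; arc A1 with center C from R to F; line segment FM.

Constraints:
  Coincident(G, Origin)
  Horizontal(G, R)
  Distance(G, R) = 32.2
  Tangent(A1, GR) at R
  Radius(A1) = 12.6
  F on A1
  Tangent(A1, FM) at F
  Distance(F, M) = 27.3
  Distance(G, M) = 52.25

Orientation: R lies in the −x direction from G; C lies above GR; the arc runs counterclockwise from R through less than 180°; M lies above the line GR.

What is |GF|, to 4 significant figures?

26.67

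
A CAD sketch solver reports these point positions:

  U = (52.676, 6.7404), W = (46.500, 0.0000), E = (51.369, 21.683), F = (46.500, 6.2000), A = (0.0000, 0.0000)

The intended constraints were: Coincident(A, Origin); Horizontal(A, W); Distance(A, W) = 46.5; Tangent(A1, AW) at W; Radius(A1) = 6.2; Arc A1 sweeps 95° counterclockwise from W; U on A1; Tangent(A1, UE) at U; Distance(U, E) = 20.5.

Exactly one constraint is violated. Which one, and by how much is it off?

Distance(U, E) = 20.5 — off by 5.50.

A = (0.00, 0.00) ✓; A.y = 0.00, W.y = 0.00 ✓; |AW| = 46.50 ✓; ∠(FW, WA) = 90.00° ✓; |FW| = 6.200 ✓; bearing(F→U) − bearing(F→W) = 95.00° ✓; |FU| = 6.200 ✓; ∠(FU, UE) = 90.00° ✓; |UE| = 15.00 ✗.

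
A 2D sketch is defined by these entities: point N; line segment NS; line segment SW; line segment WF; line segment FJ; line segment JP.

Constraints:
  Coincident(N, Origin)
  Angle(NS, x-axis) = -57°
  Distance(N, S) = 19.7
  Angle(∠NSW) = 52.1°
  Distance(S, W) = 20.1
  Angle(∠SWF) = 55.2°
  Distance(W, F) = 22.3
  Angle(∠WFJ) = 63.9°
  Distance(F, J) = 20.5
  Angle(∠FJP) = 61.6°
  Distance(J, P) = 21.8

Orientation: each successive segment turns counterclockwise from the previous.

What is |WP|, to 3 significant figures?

0.908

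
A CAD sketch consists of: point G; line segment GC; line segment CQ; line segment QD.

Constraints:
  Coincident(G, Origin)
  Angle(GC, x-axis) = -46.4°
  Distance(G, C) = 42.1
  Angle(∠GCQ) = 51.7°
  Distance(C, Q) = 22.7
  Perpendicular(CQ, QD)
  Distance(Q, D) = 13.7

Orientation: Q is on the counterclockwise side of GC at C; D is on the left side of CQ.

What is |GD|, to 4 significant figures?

19.63

G is at the origin; GC runs at -46.4° with length 42.1, so C = 42.1·(cos -46.4°, sin -46.4°) = (29.03, -30.49). ∠GCQ = 51.7°, so CQ runs at -46.4° + (180° − 51.7°) = 81.90° from the x-axis; with |CQ| = 22.7, Q = C + 22.7·(cos 81.90°, sin 81.90°) = (32.23, -8.014). CQ ⟂ QD; with |QD| = 13.7 on the left of CQ, D = Q + 13.7·(-0.9900, 0.1409) = (18.67, -6.084). Then |GD| = |D − G| = 19.63.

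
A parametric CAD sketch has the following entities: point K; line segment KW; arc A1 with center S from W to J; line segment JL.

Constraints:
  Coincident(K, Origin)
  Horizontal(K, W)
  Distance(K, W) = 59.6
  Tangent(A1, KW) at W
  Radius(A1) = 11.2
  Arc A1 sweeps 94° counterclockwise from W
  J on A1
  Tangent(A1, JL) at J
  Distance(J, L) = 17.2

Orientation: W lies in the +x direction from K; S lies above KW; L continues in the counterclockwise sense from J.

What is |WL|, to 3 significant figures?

30.8

On A1, W sits at bearing -90° from S; a 94° counterclockwise sweep puts J at bearing 4°, so J = S + 11.2·(cos 4°, sin 4°) = (70.8, 12.0). The tangent condition forces SJ to be normal to JL, so JL runs along (−sin 4°, cos 4°); with |JL| = 17.2, L = (69.6, 29.1). Then |WL| = |L − W| = 30.8.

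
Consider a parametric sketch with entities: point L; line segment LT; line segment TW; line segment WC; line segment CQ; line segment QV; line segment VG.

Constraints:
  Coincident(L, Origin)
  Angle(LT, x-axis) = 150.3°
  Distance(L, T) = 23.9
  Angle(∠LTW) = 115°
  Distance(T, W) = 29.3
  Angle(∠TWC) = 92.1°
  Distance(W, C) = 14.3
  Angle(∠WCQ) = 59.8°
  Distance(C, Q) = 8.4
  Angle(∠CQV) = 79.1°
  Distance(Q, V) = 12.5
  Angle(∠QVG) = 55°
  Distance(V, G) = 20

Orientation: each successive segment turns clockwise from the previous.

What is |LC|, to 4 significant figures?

40.60

∠LTW = 115.0° gives TW at 85.30° from the x-axis; with |TW| = 29.3, W = (-18.36, 41.04). ∠TWC = 92.1° gives WC at -2.600° from the x-axis; with |WC| = 14.3, C = (-4.074, 40.39). Then |LC| = |C − L| = 40.60.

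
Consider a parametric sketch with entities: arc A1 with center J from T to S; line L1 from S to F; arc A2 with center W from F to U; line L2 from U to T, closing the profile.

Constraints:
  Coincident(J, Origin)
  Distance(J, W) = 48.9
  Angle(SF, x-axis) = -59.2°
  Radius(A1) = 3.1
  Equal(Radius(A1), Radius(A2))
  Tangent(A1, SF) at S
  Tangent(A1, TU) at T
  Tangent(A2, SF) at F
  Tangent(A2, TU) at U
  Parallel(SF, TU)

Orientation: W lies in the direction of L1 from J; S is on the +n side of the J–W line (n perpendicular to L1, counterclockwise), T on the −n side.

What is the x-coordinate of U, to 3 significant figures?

22.4

The slot axis is L1's direction at -59.2°, so u = (cos -59.2°, sin -59.2°) = (0.512, -0.859) and n = (−sin -59.2°, cos -59.2°) = (0.859, 0.512). J is at the origin and W lies 48.9 along u from J, so W = 48.9·u = (25.0, -42.0). Tangency of A1 to both parallel lines with radius 3.1 puts S and T at J ± 3.1·n: S = (2.66, 1.59), T = (-2.66, -1.59). Equal radii place F and U the same way about W: F = W + 3.1·n = (27.7, -40.4), U = W − 3.1·n = (22.4, -43.6). So U.x = 22.4.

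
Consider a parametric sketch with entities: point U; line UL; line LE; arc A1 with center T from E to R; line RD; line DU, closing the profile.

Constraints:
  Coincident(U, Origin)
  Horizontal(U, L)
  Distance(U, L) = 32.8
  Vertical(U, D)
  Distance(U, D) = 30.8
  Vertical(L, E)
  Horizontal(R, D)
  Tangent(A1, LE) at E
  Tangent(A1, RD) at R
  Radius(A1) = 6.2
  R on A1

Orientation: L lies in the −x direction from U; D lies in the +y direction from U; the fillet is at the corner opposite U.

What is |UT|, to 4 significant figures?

36.23

U is at the origin; UL is horizontal with |UL| = 32.8 and L on the −x side, so L = (-32.80, 0.000). U and D share the same x with |UD| = 30.8 and D on the +y side, so D = (0.000, 30.80). The virtual corner opposite U is at (-32.80, 30.80). Since A1 is tangent to LE there, TE ⟂ LE and A1 meets RD tangentially, so TR is at right angles to RD, with radius 6.2, so the center T sits 6.2 in from both sides at T = (-26.60, 24.60). Then |UT| = |T − U| = 36.23.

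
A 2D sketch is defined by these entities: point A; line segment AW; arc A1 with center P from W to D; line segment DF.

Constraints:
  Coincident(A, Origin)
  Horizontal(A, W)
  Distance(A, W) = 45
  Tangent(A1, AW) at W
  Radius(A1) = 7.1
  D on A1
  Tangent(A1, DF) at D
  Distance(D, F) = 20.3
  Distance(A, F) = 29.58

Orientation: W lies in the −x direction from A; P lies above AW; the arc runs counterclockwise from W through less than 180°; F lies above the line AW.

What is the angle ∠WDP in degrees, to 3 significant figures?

68.9°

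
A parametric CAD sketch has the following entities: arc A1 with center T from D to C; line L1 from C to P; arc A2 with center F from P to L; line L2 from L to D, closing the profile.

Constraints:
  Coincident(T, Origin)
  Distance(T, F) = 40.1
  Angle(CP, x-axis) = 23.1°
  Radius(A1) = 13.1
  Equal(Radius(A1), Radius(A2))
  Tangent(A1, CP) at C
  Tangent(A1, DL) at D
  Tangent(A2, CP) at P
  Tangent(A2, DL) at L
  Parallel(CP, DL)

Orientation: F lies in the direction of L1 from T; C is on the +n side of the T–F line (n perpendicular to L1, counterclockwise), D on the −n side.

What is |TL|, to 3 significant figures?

42.2

Tangency of A1 to both parallel lines with radius 13.1 puts C and D at T ± 13.1·n: C = (-5.14, 12.0), D = (5.14, -12.0). Equal radii place P and L the same way about F: P = F + 13.1·n = (31.7, 27.8), L = F − 13.1·n = (42.0, 3.68). Then |TL| = |L − T| = 42.2.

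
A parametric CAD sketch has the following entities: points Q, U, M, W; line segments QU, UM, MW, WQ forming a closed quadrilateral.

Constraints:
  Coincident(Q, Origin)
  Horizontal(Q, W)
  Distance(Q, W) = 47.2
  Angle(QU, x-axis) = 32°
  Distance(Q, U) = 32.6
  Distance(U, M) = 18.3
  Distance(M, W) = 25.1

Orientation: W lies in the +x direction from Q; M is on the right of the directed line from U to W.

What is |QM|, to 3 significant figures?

22.1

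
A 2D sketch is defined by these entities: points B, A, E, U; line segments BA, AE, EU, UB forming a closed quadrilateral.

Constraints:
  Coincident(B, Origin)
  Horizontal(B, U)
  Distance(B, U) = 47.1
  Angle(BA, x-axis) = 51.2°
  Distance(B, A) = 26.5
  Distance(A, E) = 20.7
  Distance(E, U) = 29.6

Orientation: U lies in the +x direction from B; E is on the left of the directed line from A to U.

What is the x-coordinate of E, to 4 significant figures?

36.14

Checks: |AE| = 20.70 ✓; |EU| = 29.60 ✓.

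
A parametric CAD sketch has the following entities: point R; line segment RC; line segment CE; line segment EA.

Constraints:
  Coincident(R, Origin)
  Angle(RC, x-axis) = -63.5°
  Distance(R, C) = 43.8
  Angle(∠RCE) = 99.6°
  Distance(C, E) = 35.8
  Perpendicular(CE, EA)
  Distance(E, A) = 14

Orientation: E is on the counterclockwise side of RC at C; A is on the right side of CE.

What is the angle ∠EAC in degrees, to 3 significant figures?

68.6°

∠RCE = 99.6°, so CE runs at -63.5° + (180° − 99.6°) = 16.9° from the x-axis; with |CE| = 35.8, E = C + 35.8·(cos 16.9°, sin 16.9°) = (53.8, -28.8). The perpendicularity gives EA at right angles to CE; with |EA| = 14.0 on the right of CE, A = E + 14.0·(0.291, -0.957) = (57.9, -42.2). Then cos ∠EAC = AE·AC / (|AE||AC|), giving 68.6°.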